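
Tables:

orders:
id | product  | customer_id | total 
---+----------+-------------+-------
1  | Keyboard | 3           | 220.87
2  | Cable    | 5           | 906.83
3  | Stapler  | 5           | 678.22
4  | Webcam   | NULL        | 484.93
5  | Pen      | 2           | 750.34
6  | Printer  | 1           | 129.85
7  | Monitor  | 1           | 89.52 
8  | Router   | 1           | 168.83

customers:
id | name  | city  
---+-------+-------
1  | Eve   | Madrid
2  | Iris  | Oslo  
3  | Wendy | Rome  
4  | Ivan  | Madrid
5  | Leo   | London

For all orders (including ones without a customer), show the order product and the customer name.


LEFT JOIN keeps every row from orders (the left table); where customer_id has no match in customers, the customer columns become NULL. Walk through each order:
  - order 1 (Keyboard): customer_id=3 -> matches Wendy
  - order 2 (Cable): customer_id=5 -> matches Leo
  - order 3 (Stapler): customer_id=5 -> matches Leo
  - order 4 (Webcam): customer_id=NULL, no match -> kept with NULL
  - order 5 (Pen): customer_id=2 -> matches Iris
  - order 6 (Printer): customer_id=1 -> matches Eve
  - order 7 (Monitor): customer_id=1 -> matches Eve
  - order 8 (Router): customer_id=1 -> matches Eve
All 8 rows appear; 1 has NULL customer.

SQL:
SELECT a.product, b.name AS customer
FROM orders a
LEFT JOIN customers b ON a.customer_id = b.id

Result:
product  | customer
---------+---------
Keyboard | Wendy   
Cable    | Leo     
Stapler  | Leo     
Webcam   | NULL    
Pen      | Iris    
Printer  | Eve     
Monitor  | Eve     
Router   | Eve     


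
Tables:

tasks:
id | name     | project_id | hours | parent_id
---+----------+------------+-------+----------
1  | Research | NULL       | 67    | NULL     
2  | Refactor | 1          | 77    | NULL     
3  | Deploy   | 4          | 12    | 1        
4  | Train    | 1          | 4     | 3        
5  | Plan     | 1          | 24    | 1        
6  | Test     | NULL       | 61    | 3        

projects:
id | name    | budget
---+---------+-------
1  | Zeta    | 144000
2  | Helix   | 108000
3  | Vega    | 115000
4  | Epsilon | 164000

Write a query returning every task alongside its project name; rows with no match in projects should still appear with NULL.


LEFT JOIN keeps every row from tasks (the left table); where project_id has no match in projects, the project columns become NULL. Walk through each task:
  - task 1 (Research): project_id=NULL, no match -> kept with NULL
  - task 2 (Refactor): project_id=1 -> matches Zeta
  - task 3 (Deploy): project_id=4 -> matches Epsilon
  - task 4 (Train): project_id=1 -> matches Zeta
  - task 5 (Plan): project_id=1 -> matches Zeta
  - task 6 (Test): project_id=NULL, no match -> kept with NULL
All 6 rows appear; 2 have NULL project.

SQL:
SELECT a.name, b.name AS project
FROM tasks a
LEFT JOIN projects b ON a.project_id = b.id

Result:
name     | project
---------+--------
Research | NULL   
Refactor | Zeta   
Deploy   | Epsilon
Train    | Zeta   
Plan     | Zeta   
Test     | NULL   


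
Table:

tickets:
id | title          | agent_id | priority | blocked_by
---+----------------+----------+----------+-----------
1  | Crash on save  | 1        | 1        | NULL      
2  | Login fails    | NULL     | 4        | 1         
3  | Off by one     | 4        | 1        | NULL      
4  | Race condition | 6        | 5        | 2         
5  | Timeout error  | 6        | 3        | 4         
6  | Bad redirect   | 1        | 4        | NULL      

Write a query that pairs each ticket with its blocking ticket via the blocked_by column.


This is a self-join: tickets is joined to a second copy of itself, matching each row's blocked_by to another row's id. Use LEFT JOIN so rows with blocked_by=NULL are kept.
  - ticket 1 (Crash on save): blocked_by=NULL -> NULL
  - ticket 2 (Login fails): blocked_by=1 -> Crash on save
  - ticket 3 (Off by one): blocked_by=NULL -> NULL
  - ticket 4 (Race condition): blocked_by=2 -> Login fails
  - ticket 5 (Timeout error): blocked_by=4 -> Race condition
  - ticket 6 (Bad redirect): blocked_by=NULL -> NULL

SQL:
SELECT a.title AS item, b.title AS blocked_by
FROM tickets a
LEFT JOIN tickets b ON a.blocked_by = b.id

Result:
item           | blocked_by    
---------------+---------------
Crash on save  | NULL          
Login fails    | Crash on save 
Off by one     | NULL          
Race condition | Login fails   
Timeout error  | Race condition
Bad redirect   | NULL          


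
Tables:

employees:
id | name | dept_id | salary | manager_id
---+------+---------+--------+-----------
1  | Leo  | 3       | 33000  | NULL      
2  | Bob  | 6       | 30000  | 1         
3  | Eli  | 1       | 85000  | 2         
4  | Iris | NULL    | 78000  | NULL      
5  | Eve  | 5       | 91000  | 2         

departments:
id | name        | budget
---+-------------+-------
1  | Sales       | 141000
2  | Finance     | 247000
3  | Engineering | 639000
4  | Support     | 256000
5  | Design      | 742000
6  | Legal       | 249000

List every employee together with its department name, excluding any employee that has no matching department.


INNER JOIN keeps only employees rows whose dept_id matches an id in departments. Walk through each employee:
  - employee 1 (Leo): dept_id=3 -> matches Engineering
  - employee 2 (Bob): dept_id=6 -> matches Legal
  - employee 3 (Eli): dept_id=1 -> matches Sales
  - employee 4 (Iris): dept_id=NULL, no match -> dropped
  - employee 5 (Eve): dept_id=5 -> matches Design
So 1 of 5 rows is dropped.

SQL:
SELECT a.name, b.name AS department
FROM employees a
INNER JOIN departments b ON a.dept_id = b.id

Result:
name | department 
-----+------------
Leo  | Engineering
Bob  | Legal      
Eli  | Sales      
Eve  | Design     


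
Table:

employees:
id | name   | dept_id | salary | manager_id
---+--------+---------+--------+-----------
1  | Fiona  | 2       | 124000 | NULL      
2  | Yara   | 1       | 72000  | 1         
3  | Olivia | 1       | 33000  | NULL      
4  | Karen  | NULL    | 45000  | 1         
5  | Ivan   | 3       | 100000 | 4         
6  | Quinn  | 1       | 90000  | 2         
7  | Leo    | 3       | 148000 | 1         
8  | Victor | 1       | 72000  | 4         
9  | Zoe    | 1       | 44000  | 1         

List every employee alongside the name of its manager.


This is a self-join: employees is joined to a second copy of itself, matching each row's manager_id to another row's id. Use LEFT JOIN so rows with manager_id=NULL are kept.
  - employee 1 (Fiona): manager_id=NULL -> NULL
  - employee 2 (Yara): manager_id=1 -> Fiona
  - employee 3 (Olivia): manager_id=NULL -> NULL
  - employee 4 (Karen): manager_id=1 -> Fiona
  - employee 5 (Ivan): manager_id=4 -> Karen
  - employee 6 (Quinn): manager_id=2 -> Yara
  - employee 7 (Leo): manager_id=1 -> Fiona
  - employee 8 (Victor): manager_id=4 -> Karen
  - employee 9 (Zoe): manager_id=1 -> Fiona

SQL:
SELECT a.name AS item, b.name AS manager
FROM employees a
LEFT JOIN employees b ON a.manager_id = b.id

Result:
item   | manager
-------+--------
Fiona  | NULL   
Yara   | Fiona  
Olivia | NULL   
Karen  | Fiona  
Ivan   | Karen  
Quinn  | Yara   
Leo    | Fiona  
Victor | Karen  
Zoe    | Fiona  


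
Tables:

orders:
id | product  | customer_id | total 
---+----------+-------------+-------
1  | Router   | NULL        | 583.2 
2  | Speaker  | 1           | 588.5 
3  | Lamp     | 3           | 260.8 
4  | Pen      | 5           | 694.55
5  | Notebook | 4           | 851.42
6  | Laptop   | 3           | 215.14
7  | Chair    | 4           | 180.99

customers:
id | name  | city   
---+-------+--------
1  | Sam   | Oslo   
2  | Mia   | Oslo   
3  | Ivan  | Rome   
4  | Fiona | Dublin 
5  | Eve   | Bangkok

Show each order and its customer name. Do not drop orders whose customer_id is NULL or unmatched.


LEFT JOIN keeps every row from orders (the left table); where customer_id has no match in customers, the customer columns become NULL. Walk through each order:
  - order 1 (Router): customer_id=NULL, no match -> kept with NULL
  - order 2 (Speaker): customer_id=1 -> matches Sam
  - order 3 (Lamp): customer_id=3 -> matches Ivan
  - order 4 (Pen): customer_id=5 -> matches Eve
  - order 5 (Notebook): customer_id=4 -> matches Fiona
  - order 6 (Laptop): customer_id=3 -> matches Ivan
  - order 7 (Chair): customer_id=4 -> matches Fiona
All 7 rows appear; 1 has NULL customer.

SQL:
SELECT a.product, b.name AS customer
FROM orders a
LEFT JOIN customers b ON a.customer_id = b.id

Result:
product  | customer
---------+---------
Router   | NULL    
Speaker  | Sam     
Lamp     | Ivan    
Pen      | Eve     
Notebook | Fiona   
Laptop   | Ivan    
Chair    | Fiona   


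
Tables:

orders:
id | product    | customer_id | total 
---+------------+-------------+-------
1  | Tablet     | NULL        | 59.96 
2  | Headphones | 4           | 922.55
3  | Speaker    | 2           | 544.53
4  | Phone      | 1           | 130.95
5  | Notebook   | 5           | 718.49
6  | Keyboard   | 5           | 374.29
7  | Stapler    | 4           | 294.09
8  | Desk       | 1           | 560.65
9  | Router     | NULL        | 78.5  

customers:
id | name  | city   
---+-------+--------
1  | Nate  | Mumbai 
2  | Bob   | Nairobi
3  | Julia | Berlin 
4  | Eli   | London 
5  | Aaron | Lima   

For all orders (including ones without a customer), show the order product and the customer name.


LEFT JOIN keeps every row from orders (the left table); where customer_id has no match in customers, the customer columns become NULL. Walk through each order:
  - order 1 (Tablet): customer_id=NULL, no match -> kept with NULL
  - order 2 (Headphones): customer_id=4 -> matches Eli
  - order 3 (Speaker): customer_id=2 -> matches Bob
  - order 4 (Phone): customer_id=1 -> matches Nate
  - order 5 (Notebook): customer_id=5 -> matches Aaron
  - order 6 (Keyboard): customer_id=5 -> matches Aaron
  - order 7 (Stapler): customer_id=4 -> matches Eli
  - order 8 (Desk): customer_id=1 -> matches Nate
  - order 9 (Router): customer_id=NULL, no match -> kept with NULL
All 9 rows appear; 2 have NULL customer.

SQL:
SELECT a.product, b.name AS customer
FROM orders a
LEFT JOIN customers b ON a.customer_id = b.id

Result:
product    | customer
-----------+---------
Tablet     | NULL    
Headphones | Eli     
Speaker    | Bob     
Phone      | Nate    
Notebook   | Aaron   
Keyboard   | Aaron   
Stapler    | Eli     
Desk       | Nate    
Router     | NULL    


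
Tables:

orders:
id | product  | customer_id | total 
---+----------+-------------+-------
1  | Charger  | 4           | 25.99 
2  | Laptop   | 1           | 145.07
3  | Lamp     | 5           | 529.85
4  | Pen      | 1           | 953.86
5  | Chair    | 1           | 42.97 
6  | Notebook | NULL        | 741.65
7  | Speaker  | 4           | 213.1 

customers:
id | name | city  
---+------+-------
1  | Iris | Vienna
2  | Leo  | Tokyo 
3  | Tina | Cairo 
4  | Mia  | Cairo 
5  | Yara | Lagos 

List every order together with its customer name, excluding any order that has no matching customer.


INNER JOIN keeps only orders rows whose customer_id matches an id in customers. Walk through each order:
  - order 1 (Charger): customer_id=4 -> matches Mia
  - order 2 (Laptop): customer_id=1 -> matches Iris
  - order 3 (Lamp): customer_id=5 -> matches Yara
  - order 4 (Pen): customer_id=1 -> matches Iris
  - order 5 (Chair): customer_id=1 -> matches Iris
  - order 6 (Notebook): customer_id=NULL, no match -> dropped
  - order 7 (Speaker): customer_id=4 -> matches Mia
So 1 of 7 rows is dropped.

SQL:
SELECT a.product, b.name AS customer
FROM orders a
INNER JOIN customers b ON a.customer_id = b.id

Result:
product | customer
--------+---------
Charger | Mia     
Laptop  | Iris    
Lamp    | Yara    
Pen     | Iris    
Chair   | Iris    
Speaker | Mia     


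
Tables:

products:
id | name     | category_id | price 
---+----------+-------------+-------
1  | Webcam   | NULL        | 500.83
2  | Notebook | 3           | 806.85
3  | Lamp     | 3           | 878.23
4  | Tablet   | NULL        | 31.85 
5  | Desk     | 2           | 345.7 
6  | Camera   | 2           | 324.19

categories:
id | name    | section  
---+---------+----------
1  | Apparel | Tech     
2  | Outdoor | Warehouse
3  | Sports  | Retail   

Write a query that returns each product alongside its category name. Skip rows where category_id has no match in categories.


INNER JOIN keeps only products rows whose category_id matches an id in categories. Walk through each product:
  - product 1 (Webcam): category_id=NULL, no match -> dropped
  - product 2 (Notebook): category_id=3 -> matches Sports
  - product 3 (Lamp): category_id=3 -> matches Sports
  - product 4 (Tablet): category_id=NULL, no match -> dropped
  - product 5 (Desk): category_id=2 -> matches Outdoor
  - product 6 (Camera): category_id=2 -> matches Outdoor
So 2 of 6 rows are dropped.

SQL:
SELECT a.name, b.name AS category
FROM products a
INNER JOIN categories b ON a.category_id = b.id

Result:
name     | category
---------+---------
Notebook | Sports  
Lamp     | Sports  
Desk     | Outdoor 
Camera   | Outdoor 


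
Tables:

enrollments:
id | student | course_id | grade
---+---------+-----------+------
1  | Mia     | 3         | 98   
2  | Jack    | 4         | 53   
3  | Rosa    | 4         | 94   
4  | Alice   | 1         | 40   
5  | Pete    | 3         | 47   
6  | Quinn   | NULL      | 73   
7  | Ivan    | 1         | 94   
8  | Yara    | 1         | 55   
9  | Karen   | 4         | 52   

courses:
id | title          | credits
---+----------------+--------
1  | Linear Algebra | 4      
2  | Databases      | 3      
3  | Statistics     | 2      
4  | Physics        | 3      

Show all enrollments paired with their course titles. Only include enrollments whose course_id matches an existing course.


INNER JOIN keeps only enrollments rows whose course_id matches an id in courses. Walk through each enrollment:
  - enrollment 1 (Mia): course_id=3 -> matches Statistics
  - enrollment 2 (Jack): course_id=4 -> matches Physics
  - enrollment 3 (Rosa): course_id=4 -> matches Physics
  - enrollment 4 (Alice): course_id=1 -> matches Linear Algebra
  - enrollment 5 (Pete): course_id=3 -> matches Statistics
  - enrollment 6 (Quinn): course_id=NULL, no match -> dropped
  - enrollment 7 (Ivan): course_id=1 -> matches Linear Algebra
  - enrollment 8 (Yara): course_id=1 -> matches Linear Algebra
  - enrollment 9 (Karen): course_id=4 -> matches Physics
So 1 of 9 rows is dropped.

SQL:
SELECT a.student, b.title AS course
FROM enrollments a
INNER JOIN courses b ON a.course_id = b.id

Result:
student | course        
--------+---------------
Mia     | Statistics    
Jack    | Physics       
Rosa    | Physics       
Alice   | Linear Algebra
Pete    | Statistics    
Ivan    | Linear Algebra
Yara    | Linear Algebra
Karen   | Physics       


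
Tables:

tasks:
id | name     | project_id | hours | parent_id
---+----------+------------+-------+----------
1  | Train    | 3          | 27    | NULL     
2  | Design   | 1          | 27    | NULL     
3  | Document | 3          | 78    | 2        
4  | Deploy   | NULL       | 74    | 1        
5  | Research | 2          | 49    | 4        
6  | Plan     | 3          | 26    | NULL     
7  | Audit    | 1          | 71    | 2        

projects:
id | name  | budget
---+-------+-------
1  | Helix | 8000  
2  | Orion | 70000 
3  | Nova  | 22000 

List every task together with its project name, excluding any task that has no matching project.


INNER JOIN keeps only tasks rows whose project_id matches an id in projects. Walk through each task:
  - task 1 (Train): project_id=3 -> matches Nova
  - task 2 (Design): project_id=1 -> matches Helix
  - task 3 (Document): project_id=3 -> matches Nova
  - task 4 (Deploy): project_id=NULL, no match -> dropped
  - task 5 (Research): project_id=2 -> matches Orion
  - task 6 (Plan): project_id=3 -> matches Nova
  - task 7 (Audit): project_id=1 -> matches Helix
So 1 of 7 rows is dropped.

SQL:
SELECT a.name, b.name AS project
FROM tasks a
INNER JOIN projects b ON a.project_id = b.id

Result:
name     | project
---------+--------
Train    | Nova   
Design   | Helix  
Document | Nova   
Research | Orion  
Plan     | Nova   
Audit    | Helix  


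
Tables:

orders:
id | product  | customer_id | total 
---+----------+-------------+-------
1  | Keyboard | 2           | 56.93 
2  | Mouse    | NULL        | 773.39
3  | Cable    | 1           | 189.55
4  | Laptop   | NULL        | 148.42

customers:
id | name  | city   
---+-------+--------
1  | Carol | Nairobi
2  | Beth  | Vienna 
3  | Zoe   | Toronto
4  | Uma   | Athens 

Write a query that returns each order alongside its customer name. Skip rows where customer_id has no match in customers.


INNER JOIN keeps only orders rows whose customer_id matches an id in customers. Walk through each order:
  - order 1 (Keyboard): customer_id=2 -> matches Beth
  - order 2 (Mouse): customer_id=NULL, no match -> dropped
  - order 3 (Cable): customer_id=1 -> matches Carol
  - order 4 (Laptop): customer_id=NULL, no match -> dropped
So 2 of 4 rows are dropped.

SQL:
SELECT a.product, b.name AS customer
FROM orders a
INNER JOIN customers b ON a.customer_id = b.id

Result:
product  | customer
---------+---------
Keyboard | Beth    
Cable    | Carol   


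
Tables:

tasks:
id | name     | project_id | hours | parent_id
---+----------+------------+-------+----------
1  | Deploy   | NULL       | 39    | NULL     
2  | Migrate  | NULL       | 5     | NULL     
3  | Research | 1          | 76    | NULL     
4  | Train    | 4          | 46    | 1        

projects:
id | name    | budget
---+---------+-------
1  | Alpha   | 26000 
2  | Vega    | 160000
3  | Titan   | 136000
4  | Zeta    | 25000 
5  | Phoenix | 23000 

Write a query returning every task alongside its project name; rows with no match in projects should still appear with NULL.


LEFT JOIN keeps every row from tasks (the left table); where project_id has no match in projects, the project columns become NULL. Walk through each task:
  - task 1 (Deploy): project_id=NULL, no match -> kept with NULL
  - task 2 (Migrate): project_id=NULL, no match -> kept with NULL
  - task 3 (Research): project_id=1 -> matches Alpha
  - task 4 (Train): project_id=4 -> matches Zeta
All 4 rows appear; 2 have NULL project.

SQL:
SELECT a.name, b.name AS project
FROM tasks a
LEFT JOIN projects b ON a.project_id = b.id

Result:
name     | project
---------+--------
Deploy   | NULL   
Migrate  | NULL   
Research | Alpha  
Train    | Zeta   


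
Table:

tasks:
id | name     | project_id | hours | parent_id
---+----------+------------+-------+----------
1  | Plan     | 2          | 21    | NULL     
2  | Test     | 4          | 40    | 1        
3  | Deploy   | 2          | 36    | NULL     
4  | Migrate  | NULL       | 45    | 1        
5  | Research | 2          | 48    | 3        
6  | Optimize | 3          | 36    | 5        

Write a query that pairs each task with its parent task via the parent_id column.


This is a self-join: tasks is joined to a second copy of itself, matching each row's parent_id to another row's id. Use LEFT JOIN so rows with parent_id=NULL are kept.
  - task 1 (Plan): parent_id=NULL -> NULL
  - task 2 (Test): parent_id=1 -> Plan
  - task 3 (Deploy): parent_id=NULL -> NULL
  - task 4 (Migrate): parent_id=1 -> Plan
  - task 5 (Research): parent_id=3 -> Deploy
  - task 6 (Optimize): parent_id=5 -> Research

SQL:
SELECT a.name AS item, b.name AS parent
FROM tasks a
LEFT JOIN tasks b ON a.parent_id = b.id

Result:
item     | parent  
---------+---------
Plan     | NULL    
Test     | Plan    
Deploy   | NULL    
Migrate  | Plan    
Research | Deploy  
Optimize | Research


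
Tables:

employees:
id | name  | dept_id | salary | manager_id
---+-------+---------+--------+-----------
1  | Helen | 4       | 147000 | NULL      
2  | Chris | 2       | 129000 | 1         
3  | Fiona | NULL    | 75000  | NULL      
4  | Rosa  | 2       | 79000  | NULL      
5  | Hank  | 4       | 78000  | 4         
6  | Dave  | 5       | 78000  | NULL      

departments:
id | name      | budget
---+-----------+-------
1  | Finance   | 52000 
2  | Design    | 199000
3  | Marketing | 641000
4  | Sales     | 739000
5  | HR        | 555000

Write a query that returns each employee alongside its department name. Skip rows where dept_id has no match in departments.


INNER JOIN keeps only employees rows whose dept_id matches an id in departments. Walk through each employee:
  - employee 1 (Helen): dept_id=4 -> matches Sales
  - employee 2 (Chris): dept_id=2 -> matches Design
  - employee 3 (Fiona): dept_id=NULL, no match -> dropped
  - employee 4 (Rosa): dept_id=2 -> matches Design
  - employee 5 (Hank): dept_id=4 -> matches Sales
  - employee 6 (Dave): dept_id=5 -> matches HR
So 1 of 6 rows is dropped.

SQL:
SELECT a.name, b.name AS department
FROM employees a
INNER JOIN departments b ON a.dept_id = b.id

Result:
name  | department
------+-----------
Helen | Sales     
Chris | Design    
Rosa  | Design    
Hank  | Sales     
Dave  | HR        


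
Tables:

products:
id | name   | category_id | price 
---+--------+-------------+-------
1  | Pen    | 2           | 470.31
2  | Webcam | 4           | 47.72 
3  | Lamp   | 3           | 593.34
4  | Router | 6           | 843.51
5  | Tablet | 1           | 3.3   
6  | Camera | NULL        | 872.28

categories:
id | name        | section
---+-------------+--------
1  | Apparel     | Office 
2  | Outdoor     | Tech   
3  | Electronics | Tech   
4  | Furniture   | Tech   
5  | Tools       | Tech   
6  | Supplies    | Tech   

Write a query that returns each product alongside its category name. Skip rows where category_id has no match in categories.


INNER JOIN keeps only products rows whose category_id matches an id in categories. Walk through each product:
  - product 1 (Pen): category_id=2 -> matches Outdoor
  - product 2 (Webcam): category_id=4 -> matches Furniture
  - product 3 (Lamp): category_id=3 -> matches Electronics
  - product 4 (Router): category_id=6 -> matches Supplies
  - product 5 (Tablet): category_id=1 -> matches Apparel
  - product 6 (Camera): category_id=NULL, no match -> dropped
So 1 of 6 rows is dropped.

SQL:
SELECT a.name, b.name AS category
FROM products a
INNER JOIN categories b ON a.category_id = b.id

Result:
name   | category   
-------+------------
Pen    | Outdoor    
Webcam | Furniture  
Lamp   | Electronics
Router | Supplies   
Tablet | Apparel    


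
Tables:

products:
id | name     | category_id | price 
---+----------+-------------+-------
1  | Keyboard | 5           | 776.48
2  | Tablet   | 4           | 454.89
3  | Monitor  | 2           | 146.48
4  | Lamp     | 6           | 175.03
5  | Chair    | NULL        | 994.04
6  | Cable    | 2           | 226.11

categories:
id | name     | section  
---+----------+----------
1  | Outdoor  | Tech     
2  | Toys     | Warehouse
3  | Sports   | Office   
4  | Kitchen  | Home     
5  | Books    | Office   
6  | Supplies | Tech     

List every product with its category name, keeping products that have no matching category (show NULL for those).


LEFT JOIN keeps every row from products (the left table); where category_id has no match in categories, the category columns become NULL. Walk through each product:
  - product 1 (Keyboard): category_id=5 -> matches Books
  - product 2 (Tablet): category_id=4 -> matches Kitchen
  - product 3 (Monitor): category_id=2 -> matches Toys
  - product 4 (Lamp): category_id=6 -> matches Supplies
  - product 5 (Chair): category_id=NULL, no match -> kept with NULL
  - product 6 (Cable): category_id=2 -> matches Toys
All 6 rows appear; 1 has NULL category.

SQL:
SELECT a.name, b.name AS category
FROM products a
LEFT JOIN categories b ON a.category_id = b.id

Result:
name     | category
---------+---------
Keyboard | Books   
Tablet   | Kitchen 
Monitor  | Toys    
Lamp     | Supplies
Chair    | NULL    
Cable    | Toys    


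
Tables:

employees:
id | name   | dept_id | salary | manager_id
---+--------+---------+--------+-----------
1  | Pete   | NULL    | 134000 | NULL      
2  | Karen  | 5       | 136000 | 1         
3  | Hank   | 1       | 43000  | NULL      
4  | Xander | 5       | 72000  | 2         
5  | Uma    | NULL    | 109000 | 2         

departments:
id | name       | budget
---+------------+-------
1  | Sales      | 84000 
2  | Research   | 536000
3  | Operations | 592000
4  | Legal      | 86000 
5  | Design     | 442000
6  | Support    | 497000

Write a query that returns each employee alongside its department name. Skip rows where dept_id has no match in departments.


INNER JOIN keeps only employees rows whose dept_id matches an id in departments. Walk through each employee:
  - employee 1 (Pete): dept_id=NULL, no match -> dropped
  - employee 2 (Karen): dept_id=5 -> matches Design
  - employee 3 (Hank): dept_id=1 -> matches Sales
  - employee 4 (Xander): dept_id=5 -> matches Design
  - employee 5 (Uma): dept_id=NULL, no match -> dropped
So 2 of 5 rows are dropped.

SQL:
SELECT a.name, b.name AS department
FROM employees a
INNER JOIN departments b ON a.dept_id = b.id

Result:
name   | department
-------+-----------
Karen  | Design    
Hank   | Sales     
Xander | Design    


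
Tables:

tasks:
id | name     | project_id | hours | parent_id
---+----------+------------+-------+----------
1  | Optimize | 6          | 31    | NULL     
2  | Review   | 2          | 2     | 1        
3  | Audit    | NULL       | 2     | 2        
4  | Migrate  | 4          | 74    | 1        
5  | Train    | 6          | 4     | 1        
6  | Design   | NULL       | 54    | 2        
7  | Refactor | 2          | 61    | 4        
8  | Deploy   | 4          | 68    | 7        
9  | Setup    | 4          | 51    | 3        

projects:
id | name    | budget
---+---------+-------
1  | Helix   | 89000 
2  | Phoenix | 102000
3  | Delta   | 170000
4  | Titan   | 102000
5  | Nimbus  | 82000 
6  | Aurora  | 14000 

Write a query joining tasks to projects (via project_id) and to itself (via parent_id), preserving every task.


Two LEFT JOINs from the same base table tasks: one to projects via project_id, one to tasks itself via parent_id. Both are LEFT so every task is preserved.
Match against projects:
  - task 1 (Optimize): project_id=6 -> matches Aurora
  - task 2 (Review): project_id=2 -> matches Phoenix
  - task 3 (Audit): project_id=NULL, no match -> kept with NULL
  - task 4 (Migrate): project_id=4 -> matches Titan
  - task 5 (Train): project_id=6 -> matches Aurora
  - task 6 (Design): project_id=NULL, no match -> kept with NULL
  - task 7 (Refactor): project_id=2 -> matches Phoenix
  - task 8 (Deploy): project_id=4 -> matches Titan
  - task 9 (Setup): project_id=4 -> matches Titan
Match against tasks (self):
  - task 1 (Optimize): parent_id=NULL -> NULL
  - task 2 (Review): parent_id=1 -> Optimize
  - task 3 (Audit): parent_id=2 -> Review
  - task 4 (Migrate): parent_id=1 -> Optimize
  - task 5 (Train): parent_id=1 -> Optimize
  - task 6 (Design): parent_id=2 -> Review
  - task 7 (Refactor): parent_id=4 -> Migrate
  - task 8 (Deploy): parent_id=7 -> Refactor
  - task 9 (Setup): parent_id=3 -> Audit

SQL:
SELECT a.name, b.name AS project, c.name AS parent
FROM tasks a
LEFT JOIN projects b ON a.project_id = b.id
LEFT JOIN tasks c ON a.parent_id = c.id

Result:
name     | project | parent  
---------+---------+---------
Optimize | Aurora  | NULL    
Review   | Phoenix | Optimize
Audit    | NULL    | Review  
Migrate  | Titan   | Optimize
Train    | Aurora  | Optimize
Design   | NULL    | Review  
Refactor | Phoenix | Migrate 
Deploy   | Titan   | Refactor
Setup    | Titan   | Audit   


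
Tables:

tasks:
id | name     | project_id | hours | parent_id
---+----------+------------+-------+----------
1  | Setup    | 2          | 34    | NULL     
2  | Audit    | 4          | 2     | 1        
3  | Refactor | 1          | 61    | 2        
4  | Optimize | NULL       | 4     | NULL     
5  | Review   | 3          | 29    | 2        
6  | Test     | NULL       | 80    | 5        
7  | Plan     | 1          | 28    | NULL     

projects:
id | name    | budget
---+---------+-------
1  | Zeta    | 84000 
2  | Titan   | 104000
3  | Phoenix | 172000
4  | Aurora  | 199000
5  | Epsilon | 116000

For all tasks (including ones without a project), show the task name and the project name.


LEFT JOIN keeps every row from tasks (the left table); where project_id has no match in projects, the project columns become NULL. Walk through each task:
  - task 1 (Setup): project_id=2 -> matches Titan
  - task 2 (Audit): project_id=4 -> matches Aurora
  - task 3 (Refactor): project_id=1 -> matches Zeta
  - task 4 (Optimize): project_id=NULL, no match -> kept with NULL
  - task 5 (Review): project_id=3 -> matches Phoenix
  - task 6 (Test): project_id=NULL, no match -> kept with NULL
  - task 7 (Plan): project_id=1 -> matches Zeta
All 7 rows appear; 2 have NULL project.

SQL:
SELECT a.name, b.name AS project
FROM tasks a
LEFT JOIN projects b ON a.project_id = b.id

Result:
name     | project
---------+--------
Setup    | Titan  
Audit    | Aurora 
Refactor | Zeta   
Optimize | NULL   
Review   | Phoenix
Test     | NULL   
Plan     | Zeta   


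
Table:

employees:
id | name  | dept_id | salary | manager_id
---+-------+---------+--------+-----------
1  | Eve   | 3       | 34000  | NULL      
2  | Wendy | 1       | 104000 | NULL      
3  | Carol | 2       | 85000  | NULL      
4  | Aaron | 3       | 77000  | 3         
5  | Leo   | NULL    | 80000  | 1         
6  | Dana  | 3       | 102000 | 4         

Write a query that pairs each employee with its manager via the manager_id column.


This is a self-join: employees is joined to a second copy of itself, matching each row's manager_id to another row's id. Use LEFT JOIN so rows with manager_id=NULL are kept.
  - employee 1 (Eve): manager_id=NULL -> NULL
  - employee 2 (Wendy): manager_id=NULL -> NULL
  - employee 3 (Carol): manager_id=NULL -> NULL
  - employee 4 (Aaron): manager_id=3 -> Carol
  - employee 5 (Leo): manager_id=1 -> Eve
  - employee 6 (Dana): manager_id=4 -> Aaron

SQL:
SELECT a.name AS item, b.name AS manager
FROM employees a
LEFT JOIN employees b ON a.manager_id = b.id

Result:
item  | manager
------+--------
Eve   | NULL   
Wendy | NULL   
Carol | NULL   
Aaron | Carol  
Leo   | Eve    
Dana  | Aaron  


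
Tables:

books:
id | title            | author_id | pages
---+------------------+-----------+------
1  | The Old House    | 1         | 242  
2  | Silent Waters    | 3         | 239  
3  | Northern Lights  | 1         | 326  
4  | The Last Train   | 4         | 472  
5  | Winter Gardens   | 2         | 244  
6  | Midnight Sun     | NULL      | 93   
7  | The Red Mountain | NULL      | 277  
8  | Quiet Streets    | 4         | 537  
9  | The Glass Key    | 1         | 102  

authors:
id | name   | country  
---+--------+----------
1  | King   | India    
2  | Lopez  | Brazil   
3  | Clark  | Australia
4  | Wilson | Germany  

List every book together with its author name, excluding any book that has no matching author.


INNER JOIN keeps only books rows whose author_id matches an id in authors. Walk through each book:
  - book 1 (The Old House): author_id=1 -> matches King
  - book 2 (Silent Waters): author_id=3 -> matches Clark
  - book 3 (Northern Lights): author_id=1 -> matches King
  - book 4 (The Last Train): author_id=4 -> matches Wilson
  - book 5 (Winter Gardens): author_id=2 -> matches Lopez
  - book 6 (Midnight Sun): author_id=NULL, no match -> dropped
  - book 7 (The Red Mountain): author_id=NULL, no match -> dropped
  - book 8 (Quiet Streets): author_id=4 -> matches Wilson
  - book 9 (The Glass Key): author_id=1 -> matches King
So 2 of 9 rows are dropped.

SQL:
SELECT a.title, b.name AS author
FROM books a
INNER JOIN authors b ON a.author_id = b.id

Result:
title           | author
----------------+-------
The Old House   | King  
Silent Waters   | Clark 
Northern Lights | King  
The Last Train  | Wilson
Winter Gardens  | Lopez 
Quiet Streets   | Wilson
The Glass Key   | King  


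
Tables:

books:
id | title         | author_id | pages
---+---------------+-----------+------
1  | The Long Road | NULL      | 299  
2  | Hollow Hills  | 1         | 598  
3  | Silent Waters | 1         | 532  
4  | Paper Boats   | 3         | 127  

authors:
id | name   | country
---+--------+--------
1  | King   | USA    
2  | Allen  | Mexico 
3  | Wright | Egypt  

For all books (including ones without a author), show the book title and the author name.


LEFT JOIN keeps every row from books (the left table); where author_id has no match in authors, the author columns become NULL. Walk through each book:
  - book 1 (The Long Road): author_id=NULL, no match -> kept with NULL
  - book 2 (Hollow Hills): author_id=1 -> matches King
  - book 3 (Silent Waters): author_id=1 -> matches King
  - book 4 (Paper Boats): author_id=3 -> matches Wright
All 4 rows appear; 1 has NULL author.

SQL:
SELECT a.title, b.name AS author
FROM books a
LEFT JOIN authors b ON a.author_id = b.id

Result:
title         | author
--------------+-------
The Long Road | NULL  
Hollow Hills  | King  
Silent Waters | King  
Paper Boats   | Wright


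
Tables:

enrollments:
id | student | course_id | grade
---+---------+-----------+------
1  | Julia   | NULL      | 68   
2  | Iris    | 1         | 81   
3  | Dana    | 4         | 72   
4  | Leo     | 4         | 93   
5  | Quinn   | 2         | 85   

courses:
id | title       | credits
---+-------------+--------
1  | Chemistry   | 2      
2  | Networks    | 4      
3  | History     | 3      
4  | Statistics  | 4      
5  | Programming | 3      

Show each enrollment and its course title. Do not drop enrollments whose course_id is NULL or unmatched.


LEFT JOIN keeps every row from enrollments (the left table); where course_id has no match in courses, the course columns become NULL. Walk through each enrollment:
  - enrollment 1 (Julia): course_id=NULL, no match -> kept with NULL
  - enrollment 2 (Iris): course_id=1 -> matches Chemistry
  - enrollment 3 (Dana): course_id=4 -> matches Statistics
  - enrollment 4 (Leo): course_id=4 -> matches Statistics
  - enrollment 5 (Quinn): course_id=2 -> matches Networks
All 5 rows appear; 1 has NULL course.

SQL:
SELECT a.student, b.title AS course
FROM enrollments a
LEFT JOIN courses b ON a.course_id = b.id

Result:
student | course    
--------+-----------
Julia   | NULL      
Iris    | Chemistry 
Dana    | Statistics
Leo     | Statistics
Quinn   | Networks  


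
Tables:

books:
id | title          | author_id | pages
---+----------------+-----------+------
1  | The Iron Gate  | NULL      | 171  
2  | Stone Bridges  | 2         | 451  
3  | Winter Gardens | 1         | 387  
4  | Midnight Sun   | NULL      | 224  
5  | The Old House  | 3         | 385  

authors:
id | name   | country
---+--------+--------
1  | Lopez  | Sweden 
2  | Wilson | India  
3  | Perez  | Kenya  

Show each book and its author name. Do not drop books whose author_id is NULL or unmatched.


LEFT JOIN keeps every row from books (the left table); where author_id has no match in authors, the author columns become NULL. Walk through each book:
  - book 1 (The Iron Gate): author_id=NULL, no match -> kept with NULL
  - book 2 (Stone Bridges): author_id=2 -> matches Wilson
  - book 3 (Winter Gardens): author_id=1 -> matches Lopez
  - book 4 (Midnight Sun): author_id=NULL, no match -> kept with NULL
  - book 5 (The Old House): author_id=3 -> matches Perez
All 5 rows appear; 2 have NULL author.

SQL:
SELECT a.title, b.name AS author
FROM books a
LEFT JOIN authors b ON a.author_id = b.id

Result:
title          | author
---------------+-------
The Iron Gate  | NULL  
Stone Bridges  | Wilson
Winter Gardens | Lopez 
Midnight Sun   | NULL  
The Old House  | Perez 


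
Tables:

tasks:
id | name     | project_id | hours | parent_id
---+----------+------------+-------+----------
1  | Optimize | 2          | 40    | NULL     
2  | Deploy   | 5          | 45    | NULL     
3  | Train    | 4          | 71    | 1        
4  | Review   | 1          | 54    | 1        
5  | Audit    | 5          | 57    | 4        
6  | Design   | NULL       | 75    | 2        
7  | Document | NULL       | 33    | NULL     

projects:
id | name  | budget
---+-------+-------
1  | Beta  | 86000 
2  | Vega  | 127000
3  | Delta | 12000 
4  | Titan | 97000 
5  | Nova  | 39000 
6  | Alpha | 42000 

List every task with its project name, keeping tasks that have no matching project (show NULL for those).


LEFT JOIN keeps every row from tasks (the left table); where project_id has no match in projects, the project columns become NULL. Walk through each task:
  - task 1 (Optimize): project_id=2 -> matches Vega
  - task 2 (Deploy): project_id=5 -> matches Nova
  - task 3 (Train): project_id=4 -> matches Titan
  - task 4 (Review): project_id=1 -> matches Beta
  - task 5 (Audit): project_id=5 -> matches Nova
  - task 6 (Design): project_id=NULL, no match -> kept with NULL
  - task 7 (Document): project_id=NULL, no match -> kept with NULL
All 7 rows appear; 2 have NULL project.

SQL:
SELECT a.name, b.name AS project
FROM tasks a
LEFT JOIN projects b ON a.project_id = b.id

Result:
name     | project
---------+--------
Optimize | Vega   
Deploy   | Nova   
Train    | Titan  
Review   | Beta   
Audit    | Nova   
Design   | NULL   
Document | NULL   


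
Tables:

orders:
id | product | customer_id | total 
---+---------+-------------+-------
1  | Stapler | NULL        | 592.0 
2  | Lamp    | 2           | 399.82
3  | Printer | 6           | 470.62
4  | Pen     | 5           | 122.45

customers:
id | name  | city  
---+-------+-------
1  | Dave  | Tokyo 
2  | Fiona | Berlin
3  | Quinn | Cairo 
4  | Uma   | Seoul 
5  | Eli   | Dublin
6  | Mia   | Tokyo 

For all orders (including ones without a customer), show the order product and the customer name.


LEFT JOIN keeps every row from orders (the left table); where customer_id has no match in customers, the customer columns become NULL. Walk through each order:
  - order 1 (Stapler): customer_id=NULL, no match -> kept with NULL
  - order 2 (Lamp): customer_id=2 -> matches Fiona
  - order 3 (Printer): customer_id=6 -> matches Mia
  - order 4 (Pen): customer_id=5 -> matches Eli
All 4 rows appear; 1 has NULL customer.

SQL:
SELECT a.product, b.name AS customer
FROM orders a
LEFT JOIN customers b ON a.customer_id = b.id

Result:
product | customer
--------+---------
Stapler | NULL    
Lamp    | Fiona   
Printer | Mia     
Pen     | Eli     


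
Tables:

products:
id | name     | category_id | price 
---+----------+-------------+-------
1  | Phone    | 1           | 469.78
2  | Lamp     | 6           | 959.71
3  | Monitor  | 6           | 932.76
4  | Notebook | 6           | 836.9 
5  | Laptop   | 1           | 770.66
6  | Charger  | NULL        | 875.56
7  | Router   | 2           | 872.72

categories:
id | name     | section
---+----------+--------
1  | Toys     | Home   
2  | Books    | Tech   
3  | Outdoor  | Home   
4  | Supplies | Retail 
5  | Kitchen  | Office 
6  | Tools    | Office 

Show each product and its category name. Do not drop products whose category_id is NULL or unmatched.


LEFT JOIN keeps every row from products (the left table); where category_id has no match in categories, the category columns become NULL. Walk through each product:
  - product 1 (Phone): category_id=1 -> matches Toys
  - product 2 (Lamp): category_id=6 -> matches Tools
  - product 3 (Monitor): category_id=6 -> matches Tools
  - product 4 (Notebook): category_id=6 -> matches Tools
  - product 5 (Laptop): category_id=1 -> matches Toys
  - product 6 (Charger): category_id=NULL, no match -> kept with NULL
  - product 7 (Router): category_id=2 -> matches Books
All 7 rows appear; 1 has NULL category.

SQL:
SELECT a.name, b.name AS category
FROM products a
LEFT JOIN categories b ON a.category_id = b.id

Result:
name     | category
---------+---------
Phone    | Toys    
Lamp     | Tools   
Monitor  | Tools   
Notebook | Tools   
Laptop   | Toys    
Charger  | NULL    
Router   | Books   


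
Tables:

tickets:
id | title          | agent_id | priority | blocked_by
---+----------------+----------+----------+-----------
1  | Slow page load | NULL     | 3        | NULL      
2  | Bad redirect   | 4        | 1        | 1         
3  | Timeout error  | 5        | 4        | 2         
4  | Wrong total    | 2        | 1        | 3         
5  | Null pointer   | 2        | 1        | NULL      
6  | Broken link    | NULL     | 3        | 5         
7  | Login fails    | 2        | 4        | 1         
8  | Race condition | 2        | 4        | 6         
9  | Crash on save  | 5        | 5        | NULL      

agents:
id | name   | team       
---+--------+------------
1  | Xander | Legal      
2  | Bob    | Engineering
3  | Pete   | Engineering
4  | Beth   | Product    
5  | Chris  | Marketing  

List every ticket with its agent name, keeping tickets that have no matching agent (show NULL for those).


LEFT JOIN keeps every row from tickets (the left table); where agent_id has no match in agents, the agent columns become NULL. Walk through each ticket:
  - ticket 1 (Slow page load): agent_id=NULL, no match -> kept with NULL
  - ticket 2 (Bad redirect): agent_id=4 -> matches Beth
  - ticket 3 (Timeout error): agent_id=5 -> matches Chris
  - ticket 4 (Wrong total): agent_id=2 -> matches Bob
  - ticket 5 (Null pointer): agent_id=2 -> matches Bob
  - ticket 6 (Broken link): agent_id=NULL, no match -> kept with NULL
  - ticket 7 (Login fails): agent_id=2 -> matches Bob
  - ticket 8 (Race condition): agent_id=2 -> matches Bob
  - ticket 9 (Crash on save): agent_id=5 -> matches Chris
All 9 rows appear; 2 have NULL agent.

SQL:
SELECT a.title, b.name AS agent
FROM tickets a
LEFT JOIN agents b ON a.agent_id = b.id

Result:
title          | agent
---------------+------
Slow page load | NULL 
Bad redirect   | Beth 
Timeout error  | Chris
Wrong total    | Bob  
Null pointer   | Bob  
Broken link    | NULL 
Login fails    | Bob  
Race condition | Bob  
Crash on save  | Chris
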